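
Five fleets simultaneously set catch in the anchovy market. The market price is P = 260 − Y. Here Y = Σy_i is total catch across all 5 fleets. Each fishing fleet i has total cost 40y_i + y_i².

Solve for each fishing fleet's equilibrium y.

27.5

A representative fishing fleet's profit is π_i = y_i(260 − Y) − 40y_i − y_i², with Y = y_i + Σ_{j≠i} y_j.
First-order condition: 220 − 4y_i − Σ_{j≠i} y_j = 0.
With identical fishing fleets, set every y_j = y: then 220 − 4y − 4y = 0, i.e. y = 220/8 = 27.5.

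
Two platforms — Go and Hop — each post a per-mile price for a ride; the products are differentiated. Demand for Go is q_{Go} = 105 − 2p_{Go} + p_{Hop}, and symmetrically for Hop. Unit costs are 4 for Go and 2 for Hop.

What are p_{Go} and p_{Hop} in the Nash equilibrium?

37.4, 36.6

Go's profit: π = (p_{Go} − 4)(105 − 2p_{Go} + p_{Hop}).
∂π/∂p_{Go} = 113 − 4p_{Go} + p_{Hop} = 0 ⇒ p_{Go} = 28.25 + 0.25p_{Hop}.
Similarly p_{Hop} = 27.25 + 0.25p_{Go}.
Solving the two reaction functions simultaneously: (1 − (0.25)(0.25))p_{Go} = 28.25 + 0.25·27.25, so 0.9375p_{Go} = 35.0625 and p_{Go} = 37.4.
Then p_{Hop} = 27.25 + 0.25·37.4 = 36.6.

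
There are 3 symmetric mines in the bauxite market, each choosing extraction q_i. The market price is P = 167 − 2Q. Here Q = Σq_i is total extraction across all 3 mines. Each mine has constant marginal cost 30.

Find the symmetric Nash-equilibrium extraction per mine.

17.125

A representative mine's profit is π_i = q_i(167 − 2Q) − 30q_i, with Q = q_i + Σ_{j≠i} q_j.
First-order condition: 137 − 4q_i − 2Σ_{j≠i} q_j = 0.
With identical mines, set every q_j = q: then 137 − 4q − 4q = 0, i.e. q = 137/8 = 17.125.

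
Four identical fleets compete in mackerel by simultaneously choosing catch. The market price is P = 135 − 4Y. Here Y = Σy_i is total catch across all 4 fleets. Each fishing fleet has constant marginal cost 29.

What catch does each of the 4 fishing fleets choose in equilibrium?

A representative fishing fleet's profit is π_i = y_i(135 − 4Y) − 29y_i, with Y = y_i + Σ_{j≠i} y_j.
First-order condition: 106 − 8y_i − 4Σ_{j≠i} y_j = 0.
Imposing symmetry (y_j = y for all j) turns Σ_{j≠i} y_j into 3y, so 106 = 20y and y = 5.3.

5.3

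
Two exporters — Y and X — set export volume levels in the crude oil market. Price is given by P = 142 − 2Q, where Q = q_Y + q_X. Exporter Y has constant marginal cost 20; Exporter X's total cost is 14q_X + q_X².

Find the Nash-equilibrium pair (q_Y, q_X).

23.8, 13.4

Exporter Y's profit: π = q_Y(142 − 2(q_Y + q_X)) − 20q_Y.
∂π/∂q_Y = 122 − 4q_Y − 2q_X = 0, so q_Y = 30.5 − 0.5q_X.
For X: ∂π/∂q_X = 128 − 6q_X − 2q_Y = 0 ⇒ q_X = 64/3 − (1/3)q_Y.
Substituting the second reaction function into the first: q_Y = 30.5 − 0.5(64/3 − (1/3)q_Y), which gives (5/6)q_Y = 119/6 ⇒ q_Y = 23.8.
Then q_X = 64/3 − (1/3)·23.8 = 13.4.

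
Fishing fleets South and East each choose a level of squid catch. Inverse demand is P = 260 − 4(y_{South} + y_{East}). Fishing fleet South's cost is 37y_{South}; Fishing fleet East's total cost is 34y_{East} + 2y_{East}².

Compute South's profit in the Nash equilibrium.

1962.49

Fishing fleet South's profit: π = y_{South}(260 − 4(y_{South} + y_{East})) − 37y_{South}.
∂π/∂y_{South} = 223 − 8y_{South} − 4y_{East} = 0, so y_{South} = 27.875 − 0.5y_{East}.
For East: ∂π/∂y_{East} = 226 − 12y_{East} − 4y_{South} = 0 ⇒ y_{East} = 113/6 − (1/3)y_{South}.
Plugging y_{East} into South's best response: y_{South} = 27.875 − 0.5(113/6 − (1/3)y_{South}) ⇒ (5/6)y_{South} = 443/24, so y_{South} = 22.15.
Then y_{East} = 113/6 − (1/3)·22.15 = 11.45.
Price P = 260 − 4·33.6 = 125.6.
South's profit: (125.6 − 37)·22.15 = 1962.49.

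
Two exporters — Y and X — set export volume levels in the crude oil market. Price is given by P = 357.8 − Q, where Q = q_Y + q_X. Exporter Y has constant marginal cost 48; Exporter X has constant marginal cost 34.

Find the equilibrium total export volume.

211.2

Exporter Y's profit: π = q_Y(357.8 − (q_Y + q_X)) − 48q_Y.
∂π/∂q_Y = 309.8 − 2q_Y − q_X = 0, so q_Y = 154.9 − 0.5q_X.
By the same steps for X: q_X = 161.9 − 0.5q_Y.
Solving the two reaction functions simultaneously: (1 − (−0.5)(−0.5))q_Y = 154.9 − 0.5·161.9, so 0.75q_Y = 73.95 and q_Y = 98.6.
Then q_X = 161.9 − 0.5·98.6 = 112.6.
Total export volume: 98.6 + 112.6 = 211.2.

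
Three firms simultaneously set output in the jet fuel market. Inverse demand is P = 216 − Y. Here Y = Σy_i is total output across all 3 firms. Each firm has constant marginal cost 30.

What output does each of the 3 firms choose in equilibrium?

46.5

A representative firm's profit is π_i = y_i(216 − Y) − 30y_i, with Y = y_i + Σ_{j≠i} y_j.
First-order condition: 186 − 2y_i − Σ_{j≠i} y_j = 0.
With identical firms, set every y_j = y: then 186 − 2y − 2y = 0, i.e. y = 186/4 = 46.5.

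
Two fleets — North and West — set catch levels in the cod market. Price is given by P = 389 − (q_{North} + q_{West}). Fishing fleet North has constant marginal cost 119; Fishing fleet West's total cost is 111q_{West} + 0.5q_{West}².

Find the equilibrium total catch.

163.6

Fishing fleet North's profit: π = q_{North}(389 − (q_{North} + q_{West})) − 119q_{North}.
∂π/∂q_{North} = 270 − 2q_{North} − q_{West} = 0, so q_{North} = 135 − 0.5q_{West}.
For West: ∂π/∂q_{West} = 278 − 3q_{West} − q_{North} = 0 ⇒ q_{West} = 278/3 − (1/3)q_{North}.
Plugging q_{West} into North's best response: q_{North} = 135 − 0.5(278/3 − (1/3)q_{North}) ⇒ (5/6)q_{North} = 266/3, so q_{North} = 106.4.
Then q_{West} = 278/3 − (1/3)·106.4 = 57.2.
Total catch: 106.4 + 57.2 = 163.6.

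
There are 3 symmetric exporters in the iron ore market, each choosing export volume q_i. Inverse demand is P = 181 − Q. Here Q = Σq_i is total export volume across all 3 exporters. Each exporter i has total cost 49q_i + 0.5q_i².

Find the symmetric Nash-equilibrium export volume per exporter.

A representative exporter's profit is π_i = q_i(181 − Q) − 49q_i − 0.5q_i², with Q = q_i + Σ_{j≠i} q_j.
First-order condition: 132 − 3q_i − Σ_{j≠i} q_j = 0.
With identical exporters, set every q_j = q: then 132 − 3q − 2q = 0, i.e. q = 132/5 = 26.4.

26.4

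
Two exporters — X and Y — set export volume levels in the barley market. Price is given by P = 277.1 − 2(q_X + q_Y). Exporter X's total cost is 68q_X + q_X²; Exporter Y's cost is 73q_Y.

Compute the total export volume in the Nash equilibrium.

Exporter X's profit: π = q_X(277.1 − 2(q_X + q_Y)) − 68q_X − q_X².
∂π/∂q_X = 209.1 − 6q_X − 2q_Y = 0, so q_X = 34.85 − (1/3)q_Y.
For Y: ∂π/∂q_Y = 204.1 − 4q_Y − 2q_X = 0 ⇒ q_Y = 51.025 − 0.5q_X.
Plugging q_Y into X's best response: q_X = 34.85 − (1/3)(51.025 − 0.5q_X) ⇒ (5/6)q_X = 2141/120, so q_X = 21.41.
Then q_Y = 51.025 − 0.5·21.41 = 40.32.
Total export volume: 21.41 + 40.32 = 61.73.

61.73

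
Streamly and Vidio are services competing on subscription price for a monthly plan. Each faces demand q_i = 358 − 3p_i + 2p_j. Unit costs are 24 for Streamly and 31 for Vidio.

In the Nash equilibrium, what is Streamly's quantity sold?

Streamly's profit: π = (p_{Streamly} − 24)(358 − 3p_{Streamly} + 2p_{Vidio}).
∂π/∂p_{Streamly} = 430 − 6p_{Streamly} + 2p_{Vidio} = 0 ⇒ p_{Streamly} = 215/3 + (1/3)p_{Vidio}.
Similarly p_{Vidio} = 451/6 + (1/3)p_{Streamly}.
Plugging p_{Vidio} into Streamly's best response: p_{Streamly} = 215/3 + (1/3)(451/6 + (1/3)p_{Streamly}) ⇒ (8/9)p_{Streamly} = 1741/18, so p_{Streamly} = 108.8125.
Then p_{Vidio} = 451/6 + (1/3)·108.8125 = 111.4375.
q_{Streamly} = 358 − 3·108.8125 + 2·111.4375 = 254.4375.

254.4375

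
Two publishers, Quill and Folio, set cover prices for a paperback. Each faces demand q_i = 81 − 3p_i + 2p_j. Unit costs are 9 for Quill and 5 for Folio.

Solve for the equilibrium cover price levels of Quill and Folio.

Quill's profit: π = (p_{Quill} − 9)(81 − 3p_{Quill} + 2p_{Folio}).
∂π/∂p_{Quill} = 108 − 6p_{Quill} + 2p_{Folio} = 0 ⇒ p_{Quill} = 18 + (1/3)p_{Folio}.
Similarly p_{Folio} = 16 + (1/3)p_{Quill}.
Plugging p_{Folio} into Quill's best response: p_{Quill} = 18 + (1/3)(16 + (1/3)p_{Quill}) ⇒ (8/9)p_{Quill} = 70/3, so p_{Quill} = 26.25.
Then p_{Folio} = 16 + (1/3)·26.25 = 24.75.

26.25, 24.75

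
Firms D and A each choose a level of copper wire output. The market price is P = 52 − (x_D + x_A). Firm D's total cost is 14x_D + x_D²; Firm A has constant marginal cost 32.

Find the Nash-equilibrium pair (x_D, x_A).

Firm D's profit: π = x_D(52 − (x_D + x_A)) − 14x_D − x_D².
∂π/∂x_D = 38 − 4x_D − x_A = 0, so x_D = 9.5 − 0.25x_A.
For A: ∂π/∂x_A = 20 − 2x_A − x_D = 0 ⇒ x_A = 10 − 0.5x_D.
Substituting the second reaction function into the first: x_D = 9.5 − 0.25(10 − 0.5x_D), which gives 0.875x_D = 7 ⇒ x_D = 8.
Then x_A = 10 − 0.5·8 = 6.

8, 6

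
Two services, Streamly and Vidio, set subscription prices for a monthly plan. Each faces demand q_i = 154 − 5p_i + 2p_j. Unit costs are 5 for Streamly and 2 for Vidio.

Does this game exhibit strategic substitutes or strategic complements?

strategic complements

Streamly's profit: π = (p_{Streamly} − 5)(154 − 5p_{Streamly} + 2p_{Vidio}).
∂π/∂p_{Streamly} = 179 − 10p_{Streamly} + 2p_{Vidio} = 0 ⇒ p_{Streamly} = 17.9 + 0.2p_{Vidio}.
The best-response slope dp_{Streamly}/dp_{Vidio} = 0.2 > 0: the reaction function is upward-sloping, so the choices are strategic complements.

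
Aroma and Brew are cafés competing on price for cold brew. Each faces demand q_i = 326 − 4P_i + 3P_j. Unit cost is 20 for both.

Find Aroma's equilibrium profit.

14981.76

Aroma's profit: π = (P_{Aroma} − 20)(326 − 4P_{Aroma} + 3P_{Brew}).
∂π/∂P_{Aroma} = 406 − 8P_{Aroma} + 3P_{Brew} = 0 ⇒ P_{Aroma} = 50.75 + 0.375P_{Brew}.
The game is symmetric, so in equilibrium P_{Brew} = P_{Aroma}: the reaction function gives 0.625P_{Aroma} = 50.75, hence P_{Aroma} = 81.2.
q_{Aroma} = 326 − 4·81.2 + 3·81.2 = 244.8.
Profit = (81.2 − 20)·244.8 = 14981.76.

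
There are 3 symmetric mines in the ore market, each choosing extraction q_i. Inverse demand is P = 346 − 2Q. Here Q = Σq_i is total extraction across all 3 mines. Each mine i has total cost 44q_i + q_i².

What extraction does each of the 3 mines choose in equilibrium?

30.2

A representative mine's profit is π_i = q_i(346 − 2Q) − 44q_i − q_i², with Q = q_i + Σ_{j≠i} q_j.
First-order condition: 302 − 6q_i − 2Σ_{j≠i} q_j = 0.
In a symmetric equilibrium every mine chooses the same q, so Σ_{j≠i} q_j = 2q. The condition becomes 302 − 10q = 0, giving q = 302/10 = 30.2.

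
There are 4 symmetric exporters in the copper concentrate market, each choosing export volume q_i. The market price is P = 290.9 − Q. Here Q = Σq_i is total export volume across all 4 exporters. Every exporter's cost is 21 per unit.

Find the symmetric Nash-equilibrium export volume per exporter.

53.98

A representative exporter's profit is π_i = q_i(290.9 − Q) − 21q_i, with Q = q_i + Σ_{j≠i} q_j.
First-order condition: 269.9 − 2q_i − Σ_{j≠i} q_j = 0.
Imposing symmetry (q_j = q for all j) turns Σ_{j≠i} q_j into 3q, so 269.9 = 5q and q = 53.98.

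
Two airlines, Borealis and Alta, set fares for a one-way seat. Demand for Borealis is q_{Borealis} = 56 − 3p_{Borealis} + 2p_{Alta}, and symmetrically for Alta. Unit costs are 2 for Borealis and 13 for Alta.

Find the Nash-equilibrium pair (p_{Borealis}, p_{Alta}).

Borealis's profit: π = (p_{Borealis} − 2)(56 − 3p_{Borealis} + 2p_{Alta}).
∂π/∂p_{Borealis} = 62 − 6p_{Borealis} + 2p_{Alta} = 0 ⇒ p_{Borealis} = 31/3 + (1/3)p_{Alta}.
Similarly p_{Alta} = 95/6 + (1/3)p_{Borealis}.
Plugging p_{Alta} into Borealis's best response: p_{Borealis} = 31/3 + (1/3)(95/6 + (1/3)p_{Borealis}) ⇒ (8/9)p_{Borealis} = 281/18, so p_{Borealis} = 17.5625.
Then p_{Alta} = 95/6 + (1/3)·17.5625 = 21.6875.

17.5625, 21.6875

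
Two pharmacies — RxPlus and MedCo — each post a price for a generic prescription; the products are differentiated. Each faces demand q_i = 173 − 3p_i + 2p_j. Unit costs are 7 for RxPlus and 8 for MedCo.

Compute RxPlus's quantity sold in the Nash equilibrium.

125.0625

RxPlus's profit: π = (p_{RxPlus} − 7)(173 − 3p_{RxPlus} + 2p_{MedCo}).
∂π/∂p_{RxPlus} = 194 − 6p_{RxPlus} + 2p_{MedCo} = 0 ⇒ p_{RxPlus} = 97/3 + (1/3)p_{MedCo}.
Similarly p_{MedCo} = 197/6 + (1/3)p_{RxPlus}.
Solving the two reaction functions simultaneously: (1 − (1/3)(1/3))p_{RxPlus} = 97/3 + (1/3)·(197/6), so (8/9)p_{RxPlus} = 779/18 and p_{RxPlus} = 48.6875.
Then p_{MedCo} = 197/6 + (1/3)·48.6875 = 49.0625.
q_{RxPlus} = 173 − 3·48.6875 + 2·49.0625 = 125.0625.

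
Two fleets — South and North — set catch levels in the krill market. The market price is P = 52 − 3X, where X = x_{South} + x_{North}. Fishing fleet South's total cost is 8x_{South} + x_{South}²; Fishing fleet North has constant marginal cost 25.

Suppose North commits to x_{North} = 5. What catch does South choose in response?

3.625

Fishing fleet South's profit: π = x_{South}(52 − 3(x_{South} + x_{North})) − 8x_{South} − x_{South}².
∂π/∂x_{South} = 44 − 8x_{South} − 3x_{North} = 0, so x_{South} = 5.5 − 0.375x_{North}.
At x_{North} = 5: x_{South} = 5.5 − 0.375·5 = 3.625.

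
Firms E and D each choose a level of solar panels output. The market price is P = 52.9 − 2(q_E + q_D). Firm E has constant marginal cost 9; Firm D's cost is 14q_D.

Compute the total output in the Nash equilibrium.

13.8

Firm E's profit: π = q_E(52.9 − 2(q_E + q_D)) − 9q_E.
∂π/∂q_E = 43.9 − 4q_E − 2q_D = 0, so q_E = 10.975 − 0.5q_D.
By the same steps for D: q_D = 9.725 − 0.5q_E.
Solving the two reaction functions simultaneously: (1 − (−0.5)(−0.5))q_E = 10.975 − 0.5·9.725, so 0.75q_E = 6.1125 and q_E = 8.15.
Then q_D = 9.725 − 0.5·8.15 = 5.65.
Total output: 8.15 + 5.65 = 13.8.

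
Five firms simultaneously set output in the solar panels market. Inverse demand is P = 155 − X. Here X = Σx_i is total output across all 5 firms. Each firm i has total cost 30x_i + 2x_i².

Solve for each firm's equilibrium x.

12.5

A representative firm's profit is π_i = x_i(155 − X) − 30x_i − 2x_i², with X = x_i + Σ_{j≠i} x_j.
First-order condition: 125 − 6x_i − Σ_{j≠i} x_j = 0.
In a symmetric equilibrium every firm chooses the same x, so Σ_{j≠i} x_j = 4x. The condition becomes 125 − 10x = 0, giving x = 125/10 = 12.5.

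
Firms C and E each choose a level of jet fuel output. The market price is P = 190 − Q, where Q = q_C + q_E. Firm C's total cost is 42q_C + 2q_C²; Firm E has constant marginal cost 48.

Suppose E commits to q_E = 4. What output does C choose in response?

Firm C's profit: π = q_C(190 − (q_C + q_E)) − 42q_C − 2q_C².
∂π/∂q_C = 148 − 6q_C − q_E = 0, so q_C = 74/3 − (1/6)q_E.
At q_E = 4: q_C = 74/3 − (1/6)·4 = 24.

24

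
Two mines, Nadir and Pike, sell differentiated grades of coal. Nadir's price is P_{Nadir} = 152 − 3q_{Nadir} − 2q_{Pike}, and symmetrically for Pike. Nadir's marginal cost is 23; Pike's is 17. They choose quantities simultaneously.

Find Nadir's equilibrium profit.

744.1875

Mine Nadir's profit: π = q_{Nadir}(152 − 3q_{Nadir} − 2q_{Pike}) − 23q_{Nadir}.
∂π/∂q_{Nadir} = 129 − 6q_{Nadir} − 2q_{Pike} = 0 ⇒ q_{Nadir} = 21.5 − (1/3)q_{Pike}.
Similarly q_{Pike} = 22.5 − (1/3)q_{Nadir}.
Plugging q_{Pike} into Nadir's best response: q_{Nadir} = 21.5 − (1/3)(22.5 − (1/3)q_{Nadir}) ⇒ (8/9)q_{Nadir} = 14, so q_{Nadir} = 15.75.
Then q_{Pike} = 22.5 − (1/3)·15.75 = 17.25.
P_{Nadir} = 152 − 3·15.75 − 2·17.25 = 70.25.
Profit = (70.25 − 23)·15.75 = 744.1875.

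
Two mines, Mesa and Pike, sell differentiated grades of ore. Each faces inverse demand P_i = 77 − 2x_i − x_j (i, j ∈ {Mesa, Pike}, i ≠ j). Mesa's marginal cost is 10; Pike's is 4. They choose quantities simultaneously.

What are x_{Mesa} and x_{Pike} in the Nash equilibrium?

13, 15

Mine Mesa's profit: π = x_{Mesa}(77 − 2x_{Mesa} − x_{Pike}) − 10x_{Mesa}.
∂π/∂x_{Mesa} = 67 − 4x_{Mesa} − x_{Pike} = 0 ⇒ x_{Mesa} = 16.75 − 0.25x_{Pike}.
Similarly x_{Pike} = 18.25 − 0.25x_{Mesa}.
Substituting the second reaction function into the first: x_{Mesa} = 16.75 − 0.25(18.25 − 0.25x_{Mesa}), which gives 0.9375x_{Mesa} = 12.1875 ⇒ x_{Mesa} = 13.
Then x_{Pike} = 18.25 − 0.25·13 = 15.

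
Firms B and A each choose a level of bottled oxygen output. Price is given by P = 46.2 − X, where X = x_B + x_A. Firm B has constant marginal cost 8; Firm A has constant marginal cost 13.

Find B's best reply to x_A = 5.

Firm B's profit: π = x_B(46.2 − (x_B + x_A)) − 8x_B.
∂π/∂x_B = 38.2 − 2x_B − x_A = 0, so x_B = 19.1 − 0.5x_A.
At x_A = 5: x_B = 19.1 − 0.5·5 = 16.6.

16.6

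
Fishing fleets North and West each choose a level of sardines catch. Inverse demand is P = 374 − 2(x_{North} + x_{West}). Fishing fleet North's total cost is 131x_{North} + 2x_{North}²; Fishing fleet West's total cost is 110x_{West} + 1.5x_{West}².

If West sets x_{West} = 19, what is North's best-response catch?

25.625

Fishing fleet North's profit: π = x_{North}(374 − 2(x_{North} + x_{West})) − 131x_{North} − 2x_{North}².
∂π/∂x_{North} = 243 − 8x_{North} − 2x_{West} = 0, so x_{North} = 30.375 − 0.25x_{West}.
At x_{West} = 19: x_{North} = 30.375 − 0.25·19 = 25.625.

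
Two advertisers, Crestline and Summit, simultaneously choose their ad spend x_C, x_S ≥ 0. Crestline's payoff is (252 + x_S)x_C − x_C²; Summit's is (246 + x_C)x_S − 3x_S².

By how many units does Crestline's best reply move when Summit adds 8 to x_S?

Expanding Crestline's payoff: 252x_C + x_Sx_C − x_C².
∂π/∂x_C = 252 + x_S − 2x_C = 0, so x_C = 126 + 0.5x_S.
The reaction-function slope is 0.5, so an 8-unit rise in x_S moves x_C by 0.5 × 8 = 4. Crestline's best response rises — the actions are strategic complements.

4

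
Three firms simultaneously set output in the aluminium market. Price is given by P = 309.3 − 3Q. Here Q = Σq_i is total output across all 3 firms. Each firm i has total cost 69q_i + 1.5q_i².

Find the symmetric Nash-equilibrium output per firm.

A representative firm's profit is π_i = q_i(309.3 − 3Q) − 69q_i − 1.5q_i², with Q = q_i + Σ_{j≠i} q_j.
First-order condition: 240.3 − 9q_i − 3Σ_{j≠i} q_j = 0.
Imposing symmetry (q_j = q for all j) turns Σ_{j≠i} q_j into 2q, so 240.3 = 15q and q = 16.02.

16.02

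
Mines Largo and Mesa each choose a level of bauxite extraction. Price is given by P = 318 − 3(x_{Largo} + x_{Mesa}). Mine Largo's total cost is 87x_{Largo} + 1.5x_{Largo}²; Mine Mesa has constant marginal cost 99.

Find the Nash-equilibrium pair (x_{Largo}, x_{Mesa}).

Mine Largo's profit: π = x_{Largo}(318 − 3(x_{Largo} + x_{Mesa})) − 87x_{Largo} − 1.5x_{Largo}².
∂π/∂x_{Largo} = 231 − 9x_{Largo} − 3x_{Mesa} = 0, so x_{Largo} = 77/3 − (1/3)x_{Mesa}.
For Mesa: ∂π/∂x_{Mesa} = 219 − 6x_{Mesa} − 3x_{Largo} = 0 ⇒ x_{Mesa} = 36.5 − 0.5x_{Largo}.
Plugging x_{Mesa} into Largo's best response: x_{Largo} = 77/3 − (1/3)(36.5 − 0.5x_{Largo}) ⇒ (5/6)x_{Largo} = 13.5, so x_{Largo} = 16.2.
Then x_{Mesa} = 36.5 − 0.5·16.2 = 28.4.

16.2, 28.4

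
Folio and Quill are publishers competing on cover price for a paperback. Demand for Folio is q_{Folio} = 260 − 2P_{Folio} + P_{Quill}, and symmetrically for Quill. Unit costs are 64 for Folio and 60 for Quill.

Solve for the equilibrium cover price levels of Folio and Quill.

128.8, 127.2

Folio's profit: π = (P_{Folio} − 64)(260 − 2P_{Folio} + P_{Quill}).
∂π/∂P_{Folio} = 388 − 4P_{Folio} + P_{Quill} = 0 ⇒ P_{Folio} = 97 + 0.25P_{Quill}.
Similarly P_{Quill} = 95 + 0.25P_{Folio}.
Substituting the second reaction function into the first: P_{Folio} = 97 + 0.25(95 + 0.25P_{Folio}), which gives 0.9375P_{Folio} = 120.75 ⇒ P_{Folio} = 128.8.
Then P_{Quill} = 95 + 0.25·128.8 = 127.2.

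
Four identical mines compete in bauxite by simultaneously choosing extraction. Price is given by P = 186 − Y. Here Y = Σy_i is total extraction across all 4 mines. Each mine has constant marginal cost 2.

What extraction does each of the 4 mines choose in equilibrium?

36.8

A representative mine's profit is π_i = y_i(186 − Y) − 2y_i, with Y = y_i + Σ_{j≠i} y_j.
First-order condition: 184 − 2y_i − Σ_{j≠i} y_j = 0.
With identical mines, set every y_j = y: then 184 − 2y − 3y = 0, i.e. y = 184/5 = 36.8.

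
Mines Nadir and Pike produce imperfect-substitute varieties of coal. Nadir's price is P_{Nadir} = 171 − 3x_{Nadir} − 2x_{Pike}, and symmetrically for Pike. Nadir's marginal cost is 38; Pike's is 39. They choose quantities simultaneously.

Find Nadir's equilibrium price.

88.0625

Mine Nadir's profit: π = x_{Nadir}(171 − 3x_{Nadir} − 2x_{Pike}) − 38x_{Nadir}.
∂π/∂x_{Nadir} = 133 − 6x_{Nadir} − 2x_{Pike} = 0 ⇒ x_{Nadir} = 133/6 − (1/3)x_{Pike}.
Similarly x_{Pike} = 22 − (1/3)x_{Nadir}.
Substituting the second reaction function into the first: x_{Nadir} = 133/6 − (1/3)(22 − (1/3)x_{Nadir}), which gives (8/9)x_{Nadir} = 89/6 ⇒ x_{Nadir} = 16.6875.
Then x_{Pike} = 22 − (1/3)·16.6875 = 16.4375.
P_{Nadir} = 171 − 3·16.6875 − 2·16.4375 = 88.0625.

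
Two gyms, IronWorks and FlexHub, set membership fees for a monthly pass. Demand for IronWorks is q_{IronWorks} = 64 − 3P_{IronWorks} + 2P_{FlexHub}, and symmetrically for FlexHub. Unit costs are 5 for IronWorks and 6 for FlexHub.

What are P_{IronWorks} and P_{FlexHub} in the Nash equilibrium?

19.9375, 20.3125

IronWorks's profit: π = (P_{IronWorks} − 5)(64 − 3P_{IronWorks} + 2P_{FlexHub}).
∂π/∂P_{IronWorks} = 79 − 6P_{IronWorks} + 2P_{FlexHub} = 0 ⇒ P_{IronWorks} = 79/6 + (1/3)P_{FlexHub}.
Similarly P_{FlexHub} = 41/3 + (1/3)P_{IronWorks}.
Substituting the second reaction function into the first: P_{IronWorks} = 79/6 + (1/3)(41/3 + (1/3)P_{IronWorks}), which gives (8/9)P_{IronWorks} = 319/18 ⇒ P_{IronWorks} = 19.9375.
Then P_{FlexHub} = 41/3 + (1/3)·19.9375 = 20.3125.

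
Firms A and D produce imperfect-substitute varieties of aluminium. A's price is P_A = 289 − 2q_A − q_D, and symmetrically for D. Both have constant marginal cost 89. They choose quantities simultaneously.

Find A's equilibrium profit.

Firm A's profit: π = q_A(289 − 2q_A − q_D) − 89q_A.
∂π/∂q_A = 200 − 4q_A − q_D = 0 ⇒ q_A = 50 − 0.25q_D.
Setting q_A = q_D in the reaction function: q_A = 50 − 0.25q_A, so q_A = 50 / 1.25 = 40.
P_A = 289 − 2·40 − 40 = 169.
Profit = (169 − 89)·40 = 3200.

3200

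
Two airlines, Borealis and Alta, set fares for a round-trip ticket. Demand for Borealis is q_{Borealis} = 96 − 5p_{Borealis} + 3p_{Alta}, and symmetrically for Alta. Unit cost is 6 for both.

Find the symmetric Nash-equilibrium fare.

18

Borealis's profit: π = (p_{Borealis} − 6)(96 − 5p_{Borealis} + 3p_{Alta}).
∂π/∂p_{Borealis} = 126 − 10p_{Borealis} + 3p_{Alta} = 0 ⇒ p_{Borealis} = 12.6 + 0.3p_{Alta}.
By symmetry p_{Alta} = p_{Borealis}; substituting into the reaction function, 0.7p_{Borealis} = 12.6 and p_{Borealis} = 18.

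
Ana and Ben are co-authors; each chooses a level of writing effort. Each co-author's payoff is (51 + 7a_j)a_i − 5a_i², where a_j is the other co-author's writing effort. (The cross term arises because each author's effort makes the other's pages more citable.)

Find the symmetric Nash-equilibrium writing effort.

17

Ana's payoff is (51 + 7a_B)a_A − 5a_A².
∂π/∂a_A = 51 + 7a_B − 10a_A = 0, so a_A = 5.1 + 0.7a_B.
Setting a_A = a_B in the reaction function: a_A = 5.1 + 0.7a_A, so a_A = 5.1 / 0.3 = 17.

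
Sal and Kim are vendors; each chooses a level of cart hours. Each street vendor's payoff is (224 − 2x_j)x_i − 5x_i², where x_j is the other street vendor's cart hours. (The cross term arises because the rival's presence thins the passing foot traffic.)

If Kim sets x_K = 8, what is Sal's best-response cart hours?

20.8

Sal's payoff is (224 − 2x_K)x_S − 5x_S².
∂π/∂x_S = 224 − 2x_K − 10x_S = 0, so x_S = 22.4 − 0.2x_K.
At x_K = 8: x_S = 22.4 − 0.2·8 = 20.8.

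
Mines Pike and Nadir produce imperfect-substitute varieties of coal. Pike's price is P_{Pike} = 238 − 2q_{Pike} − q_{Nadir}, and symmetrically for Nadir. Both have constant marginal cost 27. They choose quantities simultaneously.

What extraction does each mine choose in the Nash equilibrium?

Mine Pike's profit: π = q_{Pike}(238 − 2q_{Pike} − q_{Nadir}) − 27q_{Pike}.
∂π/∂q_{Pike} = 211 − 4q_{Pike} − q_{Nadir} = 0 ⇒ q_{Pike} = 52.75 − 0.25q_{Nadir}.
The game is symmetric, so in equilibrium q_{Nadir} = q_{Pike}: the reaction function gives 1.25q_{Pike} = 52.75, hence q_{Pike} = 42.2.

42.2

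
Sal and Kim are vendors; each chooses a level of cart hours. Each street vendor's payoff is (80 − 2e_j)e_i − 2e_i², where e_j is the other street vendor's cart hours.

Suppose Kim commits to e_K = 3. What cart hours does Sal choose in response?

Sal's payoff is (80 − 2e_K)e_S − 2e_S².
∂π/∂e_S = 80 − 2e_K − 4e_S = 0, so e_S = 20 − 0.5e_K.
At e_K = 3: e_S = 20 − 0.5·3 = 18.5.

18.5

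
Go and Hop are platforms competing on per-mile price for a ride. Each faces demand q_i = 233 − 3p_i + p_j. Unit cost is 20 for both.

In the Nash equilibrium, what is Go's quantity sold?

Go's profit: π = (p_{Go} − 20)(233 − 3p_{Go} + p_{Hop}).
∂π/∂p_{Go} = 293 − 6p_{Go} + p_{Hop} = 0 ⇒ p_{Go} = 293/6 + (1/6)p_{Hop}.
Setting p_{Go} = p_{Hop} in the reaction function: p_{Go} = 293/6 + (1/6)p_{Go}, so p_{Go} = (293/6) / (5/6) = 58.6.
q_{Go} = 233 − 3·58.6 + 58.6 = 115.8.

115.8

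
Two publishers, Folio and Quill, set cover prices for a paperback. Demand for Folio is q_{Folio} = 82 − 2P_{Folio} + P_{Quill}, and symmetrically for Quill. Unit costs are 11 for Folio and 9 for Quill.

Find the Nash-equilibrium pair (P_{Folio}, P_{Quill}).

Folio's profit: π = (P_{Folio} − 11)(82 − 2P_{Folio} + P_{Quill}).
∂π/∂P_{Folio} = 104 − 4P_{Folio} + P_{Quill} = 0 ⇒ P_{Folio} = 26 + 0.25P_{Quill}.
Similarly P_{Quill} = 25 + 0.25P_{Folio}.
Plugging P_{Quill} into Folio's best response: P_{Folio} = 26 + 0.25(25 + 0.25P_{Folio}) ⇒ 0.9375P_{Folio} = 32.25, so P_{Folio} = 34.4.
Then P_{Quill} = 25 + 0.25·34.4 = 33.6.

34.4, 33.6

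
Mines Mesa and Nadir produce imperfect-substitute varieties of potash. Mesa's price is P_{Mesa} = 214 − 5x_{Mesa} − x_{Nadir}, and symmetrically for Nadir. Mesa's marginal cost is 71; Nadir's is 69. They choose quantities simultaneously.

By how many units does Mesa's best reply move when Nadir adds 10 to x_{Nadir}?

Mine Mesa's profit: π = x_{Mesa}(214 − 5x_{Mesa} − x_{Nadir}) − 71x_{Mesa}.
∂π/∂x_{Mesa} = 143 − 10x_{Mesa} − x_{Nadir} = 0 ⇒ x_{Mesa} = 14.3 − 0.1x_{Nadir}.
The reaction-function slope is −0.1, so a 10-unit rise in x_{Nadir} moves x_{Mesa} by −0.1 × 10 = −1. Mesa's best response falls — the actions are strategic substitutes.

-1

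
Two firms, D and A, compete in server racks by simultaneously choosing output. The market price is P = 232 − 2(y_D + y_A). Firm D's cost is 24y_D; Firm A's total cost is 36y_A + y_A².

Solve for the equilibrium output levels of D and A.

Firm D's profit: π = y_D(232 − 2(y_D + y_A)) − 24y_D.
∂π/∂y_D = 208 − 4y_D − 2y_A = 0, so y_D = 52 − 0.5y_A.
For A: ∂π/∂y_A = 196 − 6y_A − 2y_D = 0 ⇒ y_A = 98/3 − (1/3)y_D.
Plugging y_A into D's best response: y_D = 52 − 0.5(98/3 − (1/3)y_D) ⇒ (5/6)y_D = 107/3, so y_D = 42.8.
Then y_A = 98/3 − (1/3)·42.8 = 18.4.

42.8, 18.4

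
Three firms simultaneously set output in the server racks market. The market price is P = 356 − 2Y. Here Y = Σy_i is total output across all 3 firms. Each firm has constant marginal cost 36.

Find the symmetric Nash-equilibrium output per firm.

A representative firm's profit is π_i = y_i(356 − 2Y) − 36y_i, with Y = y_i + Σ_{j≠i} y_j.
First-order condition: 320 − 4y_i − 2Σ_{j≠i} y_j = 0.
With identical firms, set every y_j = y: then 320 − 4y − 4y = 0, i.e. y = 320/8 = 40.

40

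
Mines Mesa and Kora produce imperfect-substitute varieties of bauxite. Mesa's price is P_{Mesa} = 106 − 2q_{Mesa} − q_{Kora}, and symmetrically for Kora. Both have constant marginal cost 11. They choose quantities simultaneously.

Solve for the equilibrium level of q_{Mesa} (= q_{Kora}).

Mine Mesa's profit: π = q_{Mesa}(106 − 2q_{Mesa} − q_{Kora}) − 11q_{Mesa}.
∂π/∂q_{Mesa} = 95 − 4q_{Mesa} − q_{Kora} = 0 ⇒ q_{Mesa} = 23.75 − 0.25q_{Kora}.
By symmetry q_{Kora} = q_{Mesa}; substituting into the reaction function, 1.25q_{Mesa} = 23.75 and q_{Mesa} = 19.

19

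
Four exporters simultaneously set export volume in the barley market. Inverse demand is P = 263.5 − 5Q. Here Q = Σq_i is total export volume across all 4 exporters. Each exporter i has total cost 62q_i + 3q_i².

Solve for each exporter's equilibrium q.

A representative exporter's profit is π_i = q_i(263.5 − 5Q) − 62q_i − 3q_i², with Q = q_i + Σ_{j≠i} q_j.
First-order condition: 201.5 − 16q_i − 5Σ_{j≠i} q_j = 0.
With identical exporters, set every q_j = q: then 201.5 − 16q − 15q = 0, i.e. q = 201.5/31 = 6.5.

6.5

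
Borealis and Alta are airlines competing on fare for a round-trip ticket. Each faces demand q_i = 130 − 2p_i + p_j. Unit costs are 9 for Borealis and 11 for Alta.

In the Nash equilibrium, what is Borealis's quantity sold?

81.2

Borealis's profit: π = (p_{Borealis} − 9)(130 − 2p_{Borealis} + p_{Alta}).
∂π/∂p_{Borealis} = 148 − 4p_{Borealis} + p_{Alta} = 0 ⇒ p_{Borealis} = 37 + 0.25p_{Alta}.
Similarly p_{Alta} = 38 + 0.25p_{Borealis}.
Solving the two reaction functions simultaneously: (1 − (0.25)(0.25))p_{Borealis} = 37 + 0.25·38, so 0.9375p_{Borealis} = 46.5 and p_{Borealis} = 49.6.
Then p_{Alta} = 38 + 0.25·49.6 = 50.4.
q_{Borealis} = 130 − 2·49.6 + 50.4 = 81.2.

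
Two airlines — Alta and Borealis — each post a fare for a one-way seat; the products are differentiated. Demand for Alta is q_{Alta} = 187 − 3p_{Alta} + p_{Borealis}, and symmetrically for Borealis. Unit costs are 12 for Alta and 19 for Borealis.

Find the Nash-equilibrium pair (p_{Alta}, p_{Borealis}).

45.2, 48.2

Alta's profit: π = (p_{Alta} − 12)(187 − 3p_{Alta} + p_{Borealis}).
∂π/∂p_{Alta} = 223 − 6p_{Alta} + p_{Borealis} = 0 ⇒ p_{Alta} = 223/6 + (1/6)p_{Borealis}.
Similarly p_{Borealis} = 122/3 + (1/6)p_{Alta}.
Plugging p_{Borealis} into Alta's best response: p_{Alta} = 223/6 + (1/6)(122/3 + (1/6)p_{Alta}) ⇒ (35/36)p_{Alta} = 791/18, so p_{Alta} = 45.2.
Then p_{Borealis} = 122/3 + (1/6)·45.2 = 48.2.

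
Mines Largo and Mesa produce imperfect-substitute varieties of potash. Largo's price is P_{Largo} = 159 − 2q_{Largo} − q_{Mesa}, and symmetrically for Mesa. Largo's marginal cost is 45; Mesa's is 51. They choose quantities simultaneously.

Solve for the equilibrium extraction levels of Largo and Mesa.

23.2, 21.2

Mine Largo's profit: π = q_{Largo}(159 − 2q_{Largo} − q_{Mesa}) − 45q_{Largo}.
∂π/∂q_{Largo} = 114 − 4q_{Largo} − q_{Mesa} = 0 ⇒ q_{Largo} = 28.5 − 0.25q_{Mesa}.
Similarly q_{Mesa} = 27 − 0.25q_{Largo}.
Plugging q_{Mesa} into Largo's best response: q_{Largo} = 28.5 − 0.25(27 − 0.25q_{Largo}) ⇒ 0.9375q_{Largo} = 21.75, so q_{Largo} = 23.2.
Then q_{Mesa} = 27 − 0.25·23.2 = 21.2.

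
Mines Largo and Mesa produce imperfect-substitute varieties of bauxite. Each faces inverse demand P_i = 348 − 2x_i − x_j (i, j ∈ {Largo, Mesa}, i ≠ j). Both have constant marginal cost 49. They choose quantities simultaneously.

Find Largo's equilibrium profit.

7152.08

Mine Largo's profit: π = x_{Largo}(348 − 2x_{Largo} − x_{Mesa}) − 49x_{Largo}.
∂π/∂x_{Largo} = 299 − 4x_{Largo} − x_{Mesa} = 0 ⇒ x_{Largo} = 74.75 − 0.25x_{Mesa}.
The game is symmetric, so in equilibrium x_{Mesa} = x_{Largo}: the reaction function gives 1.25x_{Largo} = 74.75, hence x_{Largo} = 59.8.
P_{Largo} = 348 − 2·59.8 − 59.8 = 168.6.
Profit = (168.6 − 49)·59.8 = 7152.08.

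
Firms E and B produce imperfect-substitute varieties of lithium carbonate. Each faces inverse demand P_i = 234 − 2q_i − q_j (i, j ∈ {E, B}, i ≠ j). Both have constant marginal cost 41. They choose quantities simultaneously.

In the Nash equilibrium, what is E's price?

118.2

Firm E's profit: π = q_E(234 − 2q_E − q_B) − 41q_E.
∂π/∂q_E = 193 − 4q_E − q_B = 0 ⇒ q_E = 48.25 − 0.25q_B.
Setting q_E = q_B in the reaction function: q_E = 48.25 − 0.25q_E, so q_E = 48.25 / 1.25 = 38.6.
P_E = 234 − 2·38.6 − 38.6 = 118.2.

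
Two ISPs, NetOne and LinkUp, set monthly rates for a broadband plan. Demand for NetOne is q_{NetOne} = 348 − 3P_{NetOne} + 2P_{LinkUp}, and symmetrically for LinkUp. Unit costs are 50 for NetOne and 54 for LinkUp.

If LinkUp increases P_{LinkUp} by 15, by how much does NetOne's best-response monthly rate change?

NetOne's profit: π = (P_{NetOne} − 50)(348 − 3P_{NetOne} + 2P_{LinkUp}).
∂π/∂P_{NetOne} = 498 − 6P_{NetOne} + 2P_{LinkUp} = 0 ⇒ P_{NetOne} = 83 + (1/3)P_{LinkUp}.
The reaction-function slope is 1/3, so a 15-unit rise in P_{LinkUp} moves P_{NetOne} by 1/3 × 15 = 5. NetOne's best response rises — the actions are strategic complements.

5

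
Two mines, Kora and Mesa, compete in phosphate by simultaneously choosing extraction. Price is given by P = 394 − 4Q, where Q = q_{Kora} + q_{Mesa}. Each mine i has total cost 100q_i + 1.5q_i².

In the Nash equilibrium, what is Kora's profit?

Mine Kora's profit: π = q_{Kora}(394 − 4(q_{Kora} + q_{Mesa})) − 100q_{Kora} − 1.5q_{Kora}².
∂π/∂q_{Kora} = 294 − 11q_{Kora} − 4q_{Mesa} = 0, so q_{Kora} = 294/11 − (4/11)q_{Mesa}.
The game is symmetric, so in equilibrium q_{Mesa} = q_{Kora}: the reaction function gives (15/11)q_{Kora} = 294/11, hence q_{Kora} = 19.6.
Price P = 394 − 4·39.2 = 237.2.
Kora's profit: (237.2 − 100)·19.6 − 1.5(19.6)² = 2112.88.

2112.88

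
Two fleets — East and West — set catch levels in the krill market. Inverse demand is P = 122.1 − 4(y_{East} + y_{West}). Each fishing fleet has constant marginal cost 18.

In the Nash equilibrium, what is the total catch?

17.35

Fishing fleet East's profit: π = y_{East}(122.1 − 4(y_{East} + y_{West})) − 18y_{East}.
∂π/∂y_{East} = 104.1 − 8y_{East} − 4y_{West} = 0, so y_{East} = 13.0125 − 0.5y_{West}.
Setting y_{East} = y_{West} in the reaction function: y_{East} = 13.0125 − 0.5y_{East}, so y_{East} = 13.0125 / 1.5 = 8.675.
Total catch: 8.675 + 8.675 = 17.35.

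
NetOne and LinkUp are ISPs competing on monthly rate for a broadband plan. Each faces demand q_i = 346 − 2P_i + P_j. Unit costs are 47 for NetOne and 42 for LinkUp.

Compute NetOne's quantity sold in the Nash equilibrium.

198

NetOne's profit: π = (P_{NetOne} − 47)(346 − 2P_{NetOne} + P_{LinkUp}).
∂π/∂P_{NetOne} = 440 − 4P_{NetOne} + P_{LinkUp} = 0 ⇒ P_{NetOne} = 110 + 0.25P_{LinkUp}.
Similarly P_{LinkUp} = 107.5 + 0.25P_{NetOne}.
Plugging P_{LinkUp} into NetOne's best response: P_{NetOne} = 110 + 0.25(107.5 + 0.25P_{NetOne}) ⇒ 0.9375P_{NetOne} = 136.875, so P_{NetOne} = 146.
Then P_{LinkUp} = 107.5 + 0.25·146 = 144.
q_{NetOne} = 346 − 2·146 + 144 = 198.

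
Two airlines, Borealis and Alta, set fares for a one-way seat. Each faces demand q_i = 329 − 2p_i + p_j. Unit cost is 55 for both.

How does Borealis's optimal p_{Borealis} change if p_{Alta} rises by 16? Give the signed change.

Borealis's profit: π = (p_{Borealis} − 55)(329 − 2p_{Borealis} + p_{Alta}).
∂π/∂p_{Borealis} = 439 − 4p_{Borealis} + p_{Alta} = 0 ⇒ p_{Borealis} = 109.75 + 0.25p_{Alta}.
The reaction-function slope is 0.25, so a 16-unit rise in p_{Alta} moves p_{Borealis} by 0.25 × 16 = 4. Borealis's best response rises — the actions are strategic complements.

4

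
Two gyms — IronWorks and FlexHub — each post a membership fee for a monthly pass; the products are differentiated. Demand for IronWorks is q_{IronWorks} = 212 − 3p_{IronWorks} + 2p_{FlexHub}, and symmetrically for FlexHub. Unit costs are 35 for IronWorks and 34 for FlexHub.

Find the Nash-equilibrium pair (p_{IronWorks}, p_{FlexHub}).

IronWorks's profit: π = (p_{IronWorks} − 35)(212 − 3p_{IronWorks} + 2p_{FlexHub}).
∂π/∂p_{IronWorks} = 317 − 6p_{IronWorks} + 2p_{FlexHub} = 0 ⇒ p_{IronWorks} = 317/6 + (1/3)p_{FlexHub}.
Similarly p_{FlexHub} = 157/3 + (1/3)p_{IronWorks}.
Solving the two reaction functions simultaneously: (1 − (1/3)(1/3))p_{IronWorks} = 317/6 + (1/3)·(157/3), so (8/9)p_{IronWorks} = 1265/18 and p_{IronWorks} = 79.0625.
Then p_{FlexHub} = 157/3 + (1/3)·79.0625 = 78.6875.

79.0625, 78.6875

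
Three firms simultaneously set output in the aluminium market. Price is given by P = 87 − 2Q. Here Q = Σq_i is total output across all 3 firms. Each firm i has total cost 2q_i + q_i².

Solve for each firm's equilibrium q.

8.5

A representative firm's profit is π_i = q_i(87 − 2Q) − 2q_i − q_i², with Q = q_i + Σ_{j≠i} q_j.
First-order condition: 85 − 6q_i − 2Σ_{j≠i} q_j = 0.
Imposing symmetry (q_j = q for all j) turns Σ_{j≠i} q_j into 2q, so 85 = 10q and q = 8.5.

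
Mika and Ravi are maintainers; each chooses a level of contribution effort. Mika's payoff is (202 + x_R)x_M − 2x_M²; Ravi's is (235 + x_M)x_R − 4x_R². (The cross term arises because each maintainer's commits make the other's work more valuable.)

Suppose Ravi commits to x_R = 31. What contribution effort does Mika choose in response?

Expanding Mika's payoff: 202x_M + x_Rx_M − 2x_M².
∂π/∂x_M = 202 + x_R − 4x_M = 0, so x_M = 50.5 + 0.25x_R.
At x_R = 31: x_M = 50.5 + 0.25·31 = 58.25.

58.25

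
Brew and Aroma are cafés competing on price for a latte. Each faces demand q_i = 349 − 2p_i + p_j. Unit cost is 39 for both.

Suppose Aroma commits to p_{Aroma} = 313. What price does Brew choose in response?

185

Brew's profit: π = (p_{Brew} − 39)(349 − 2p_{Brew} + p_{Aroma}).
∂π/∂p_{Brew} = 427 − 4p_{Brew} + p_{Aroma} = 0 ⇒ p_{Brew} = 106.75 + 0.25p_{Aroma}.
At p_{Aroma} = 313: p_{Brew} = 106.75 + 0.25·313 = 185.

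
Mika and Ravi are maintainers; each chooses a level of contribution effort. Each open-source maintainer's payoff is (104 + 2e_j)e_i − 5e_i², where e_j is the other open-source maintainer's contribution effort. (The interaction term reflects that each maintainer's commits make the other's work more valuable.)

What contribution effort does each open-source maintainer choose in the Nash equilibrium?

13

Mika's payoff is (104 + 2e_R)e_M − 5e_M².
∂π/∂e_M = 104 + 2e_R − 10e_M = 0, so e_M = 10.4 + 0.2e_R.
By symmetry e_R = e_M; substituting into the reaction function, 0.8e_M = 10.4 and e_M = 13.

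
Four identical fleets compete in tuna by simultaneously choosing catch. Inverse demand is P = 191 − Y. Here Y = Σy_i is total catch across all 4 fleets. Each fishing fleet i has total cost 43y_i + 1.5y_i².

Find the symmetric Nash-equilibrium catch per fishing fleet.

A representative fishing fleet's profit is π_i = y_i(191 − Y) − 43y_i − 1.5y_i², with Y = y_i + Σ_{j≠i} y_j.
First-order condition: 148 − 5y_i − Σ_{j≠i} y_j = 0.
In a symmetric equilibrium every fishing fleet chooses the same y, so Σ_{j≠i} y_j = 3y. The condition becomes 148 − 8y = 0, giving y = 148/8 = 18.5.

18.5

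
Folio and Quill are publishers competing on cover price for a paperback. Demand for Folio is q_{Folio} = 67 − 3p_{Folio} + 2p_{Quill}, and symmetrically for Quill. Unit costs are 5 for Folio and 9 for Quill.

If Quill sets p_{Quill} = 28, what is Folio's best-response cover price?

23

Folio's profit: π = (p_{Folio} − 5)(67 − 3p_{Folio} + 2p_{Quill}).
∂π/∂p_{Folio} = 82 − 6p_{Folio} + 2p_{Quill} = 0 ⇒ p_{Folio} = 41/3 + (1/3)p_{Quill}.
At p_{Quill} = 28: p_{Folio} = 41/3 + (1/3)·28 = 23.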